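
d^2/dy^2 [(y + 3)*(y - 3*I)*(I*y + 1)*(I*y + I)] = -12*y^2 + 24*y*(-1 + I) + 32*I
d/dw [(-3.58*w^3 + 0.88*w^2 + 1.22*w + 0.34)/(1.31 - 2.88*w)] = (20.6208*w^3 - 16.6038*w^2 + 2.3056*w + 2.5774)/(8.2944*w^2 - 7.5456*w + 1.7161)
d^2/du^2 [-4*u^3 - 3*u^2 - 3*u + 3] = -24*u - 6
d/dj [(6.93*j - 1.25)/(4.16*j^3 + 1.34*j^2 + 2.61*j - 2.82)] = (-57.6576*j^3 + 6.3138*j^2 + 3.35*j - 16.2801)/(17.3056*j^6 + 11.1488*j^5 + 23.5108*j^4 - 16.4676*j^3 - 0.745500000000001*j^2 - 14.7204*j + 7.9524)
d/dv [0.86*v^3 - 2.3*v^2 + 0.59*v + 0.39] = 2.58*v^2 - 4.6*v + 0.59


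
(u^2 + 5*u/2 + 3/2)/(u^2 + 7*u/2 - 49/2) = (2*u^2 + 5*u + 3)/(2*u^2 + 7*u - 49)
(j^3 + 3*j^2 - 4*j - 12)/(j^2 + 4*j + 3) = (j^2 - 4)/(j + 1)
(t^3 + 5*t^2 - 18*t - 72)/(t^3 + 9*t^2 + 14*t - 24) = (t^2 - t - 12)/(t^2 + 3*t - 4)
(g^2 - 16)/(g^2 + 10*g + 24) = (g - 4)/(g + 6)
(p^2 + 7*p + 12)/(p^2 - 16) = (p + 3)/(p - 4)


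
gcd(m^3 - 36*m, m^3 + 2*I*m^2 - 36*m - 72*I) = m^2 - 36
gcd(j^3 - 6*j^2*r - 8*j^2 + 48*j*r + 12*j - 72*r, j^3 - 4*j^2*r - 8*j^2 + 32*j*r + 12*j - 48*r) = j^2 - 8*j + 12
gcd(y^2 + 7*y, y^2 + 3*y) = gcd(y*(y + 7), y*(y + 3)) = y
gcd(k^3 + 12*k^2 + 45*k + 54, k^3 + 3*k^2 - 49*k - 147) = k + 3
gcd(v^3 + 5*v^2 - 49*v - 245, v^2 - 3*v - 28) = v - 7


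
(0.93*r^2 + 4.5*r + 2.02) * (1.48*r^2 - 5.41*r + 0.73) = 1.3764*r^4 + 1.6287*r^3 - 20.6765*r^2 - 7.6432*r + 1.4746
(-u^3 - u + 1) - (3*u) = -u^3 - 4*u + 1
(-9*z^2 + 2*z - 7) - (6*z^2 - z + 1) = -15*z^2 + 3*z - 8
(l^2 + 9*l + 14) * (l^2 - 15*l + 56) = l^4 - 6*l^3 - 65*l^2 + 294*l + 784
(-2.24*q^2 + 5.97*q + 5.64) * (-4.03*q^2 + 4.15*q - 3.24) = 9.0272*q^4 - 33.3551*q^3 + 9.3039*q^2 + 4.0632*q - 18.2736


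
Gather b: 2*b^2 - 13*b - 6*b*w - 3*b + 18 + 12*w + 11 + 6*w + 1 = 2*b^2 + b*(-6*w - 16) + 18*w + 30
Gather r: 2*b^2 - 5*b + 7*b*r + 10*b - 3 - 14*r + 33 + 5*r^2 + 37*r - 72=2*b^2 + 5*b + 5*r^2 + r*(7*b + 23) - 42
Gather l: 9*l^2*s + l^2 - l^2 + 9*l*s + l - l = 9*l^2*s + 9*l*s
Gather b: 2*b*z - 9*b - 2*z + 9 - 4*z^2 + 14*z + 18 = b*(2*z - 9) - 4*z^2 + 12*z + 27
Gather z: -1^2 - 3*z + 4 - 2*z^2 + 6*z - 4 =-2*z^2 + 3*z - 1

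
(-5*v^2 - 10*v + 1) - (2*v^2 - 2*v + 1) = -7*v^2 - 8*v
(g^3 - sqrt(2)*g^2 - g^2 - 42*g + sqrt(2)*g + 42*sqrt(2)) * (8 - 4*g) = -4*g^4 + 4*sqrt(2)*g^3 + 12*g^3 - 12*sqrt(2)*g^2 + 160*g^2 - 336*g - 160*sqrt(2)*g + 336*sqrt(2)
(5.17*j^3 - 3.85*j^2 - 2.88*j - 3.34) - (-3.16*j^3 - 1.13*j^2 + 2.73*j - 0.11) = 8.33*j^3 - 2.72*j^2 - 5.61*j - 3.23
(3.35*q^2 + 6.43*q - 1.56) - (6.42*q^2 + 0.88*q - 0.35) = -3.07*q^2 + 5.55*q - 1.21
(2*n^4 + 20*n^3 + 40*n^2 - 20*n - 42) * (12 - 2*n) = -4*n^5 - 16*n^4 + 160*n^3 + 520*n^2 - 156*n - 504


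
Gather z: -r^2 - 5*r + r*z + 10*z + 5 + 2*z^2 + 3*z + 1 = -r^2 - 5*r + 2*z^2 + z*(r + 13) + 6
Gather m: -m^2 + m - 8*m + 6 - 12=-m^2 - 7*m - 6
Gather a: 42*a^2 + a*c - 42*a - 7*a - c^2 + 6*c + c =42*a^2 + a*(c - 49) - c^2 + 7*c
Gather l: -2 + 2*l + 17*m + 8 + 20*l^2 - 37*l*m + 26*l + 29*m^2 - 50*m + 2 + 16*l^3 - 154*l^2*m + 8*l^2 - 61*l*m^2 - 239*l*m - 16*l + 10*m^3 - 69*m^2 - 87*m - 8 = 16*l^3 + l^2*(28 - 154*m) + l*(-61*m^2 - 276*m + 12) + 10*m^3 - 40*m^2 - 120*m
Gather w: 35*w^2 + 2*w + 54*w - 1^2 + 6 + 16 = 35*w^2 + 56*w + 21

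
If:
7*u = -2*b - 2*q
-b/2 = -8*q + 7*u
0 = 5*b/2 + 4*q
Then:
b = 0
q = 0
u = 0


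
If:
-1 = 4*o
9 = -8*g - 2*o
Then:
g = -17/16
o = -1/4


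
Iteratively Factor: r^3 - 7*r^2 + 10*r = (r - 5)*(r^2 - 2*r) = (r - 5)*(r - 2)*(r)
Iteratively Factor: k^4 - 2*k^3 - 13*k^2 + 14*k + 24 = (k - 4)*(k^3 + 2*k^2 - 5*k - 6) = (k - 4)*(k + 1)*(k^2 + k - 6) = (k - 4)*(k + 1)*(k + 3)*(k - 2)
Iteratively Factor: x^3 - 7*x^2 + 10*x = (x)*(x^2 - 7*x + 10) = x*(x - 5)*(x - 2)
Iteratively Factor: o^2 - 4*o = (o - 4)*(o)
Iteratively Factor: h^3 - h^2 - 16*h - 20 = (h - 5)*(h^2 + 4*h + 4) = (h - 5)*(h + 2)*(h + 2)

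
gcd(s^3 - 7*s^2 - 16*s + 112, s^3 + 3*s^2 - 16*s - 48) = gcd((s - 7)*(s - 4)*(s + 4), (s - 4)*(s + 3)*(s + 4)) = s^2 - 16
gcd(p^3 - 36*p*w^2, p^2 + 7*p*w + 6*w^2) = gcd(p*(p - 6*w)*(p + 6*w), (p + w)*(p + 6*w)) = p + 6*w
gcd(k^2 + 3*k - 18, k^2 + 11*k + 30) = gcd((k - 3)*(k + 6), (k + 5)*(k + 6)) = k + 6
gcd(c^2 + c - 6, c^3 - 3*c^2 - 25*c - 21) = c + 3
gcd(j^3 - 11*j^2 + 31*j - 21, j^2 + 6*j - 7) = j - 1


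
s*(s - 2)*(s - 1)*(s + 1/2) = s^4 - 5*s^3/2 + s^2/2 + s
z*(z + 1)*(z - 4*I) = z^3 + z^2 - 4*I*z^2 - 4*I*z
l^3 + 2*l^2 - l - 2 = (l - 1)*(l + 1)*(l + 2)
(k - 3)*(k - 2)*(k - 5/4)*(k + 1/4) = k^4 - 6*k^3 + 171*k^2/16 - 71*k/16 - 15/8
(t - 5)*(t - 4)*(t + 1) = t^3 - 8*t^2 + 11*t + 20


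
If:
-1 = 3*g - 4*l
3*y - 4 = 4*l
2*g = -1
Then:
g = -1/2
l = -1/8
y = 7/6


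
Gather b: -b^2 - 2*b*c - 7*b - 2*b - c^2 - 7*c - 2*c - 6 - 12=-b^2 + b*(-2*c - 9) - c^2 - 9*c - 18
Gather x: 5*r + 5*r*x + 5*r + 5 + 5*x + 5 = 10*r + x*(5*r + 5) + 10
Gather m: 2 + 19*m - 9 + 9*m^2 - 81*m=9*m^2 - 62*m - 7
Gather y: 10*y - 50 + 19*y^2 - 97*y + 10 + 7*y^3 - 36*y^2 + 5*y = 7*y^3 - 17*y^2 - 82*y - 40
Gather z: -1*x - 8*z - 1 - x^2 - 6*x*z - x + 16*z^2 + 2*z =-x^2 - 2*x + 16*z^2 + z*(-6*x - 6) - 1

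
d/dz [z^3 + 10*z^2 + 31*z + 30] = 3*z^2 + 20*z + 31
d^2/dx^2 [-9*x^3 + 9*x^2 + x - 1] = 18 - 54*x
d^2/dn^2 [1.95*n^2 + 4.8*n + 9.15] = 3.90000000000000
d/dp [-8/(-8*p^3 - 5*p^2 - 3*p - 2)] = 8*(-24*p^2 - 10*p - 3)/(8*p^3 + 5*p^2 + 3*p + 2)^2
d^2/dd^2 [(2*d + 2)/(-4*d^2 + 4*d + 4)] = (3*d*(-d^2 + d + 1) + (d + 1)*(2*d - 1)^2)/(-d^2 + d + 1)^3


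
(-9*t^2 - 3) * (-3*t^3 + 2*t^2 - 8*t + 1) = 27*t^5 - 18*t^4 + 81*t^3 - 15*t^2 + 24*t - 3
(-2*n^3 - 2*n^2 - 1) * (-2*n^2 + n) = 4*n^5 + 2*n^4 - 2*n^3 + 2*n^2 - n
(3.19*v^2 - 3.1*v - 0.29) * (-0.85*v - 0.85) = -2.7115*v^3 - 0.0765000000000002*v^2 + 2.8815*v + 0.2465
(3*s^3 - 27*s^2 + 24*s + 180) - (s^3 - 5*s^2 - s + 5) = 2*s^3 - 22*s^2 + 25*s + 175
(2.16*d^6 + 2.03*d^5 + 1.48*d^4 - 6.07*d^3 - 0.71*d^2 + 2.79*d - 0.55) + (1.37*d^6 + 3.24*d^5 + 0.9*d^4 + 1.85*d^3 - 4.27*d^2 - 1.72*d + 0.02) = 3.53*d^6 + 5.27*d^5 + 2.38*d^4 - 4.22*d^3 - 4.98*d^2 + 1.07*d - 0.53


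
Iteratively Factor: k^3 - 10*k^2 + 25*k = (k)*(k^2 - 10*k + 25) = k*(k - 5)*(k - 5)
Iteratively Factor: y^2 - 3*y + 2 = (y - 2)*(y - 1)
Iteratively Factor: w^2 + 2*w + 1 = (w + 1)*(w + 1)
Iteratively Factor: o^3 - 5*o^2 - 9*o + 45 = (o + 3)*(o^2 - 8*o + 15) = (o - 5)*(o + 3)*(o - 3)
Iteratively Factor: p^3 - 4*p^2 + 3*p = (p - 3)*(p^2 - p) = (p - 3)*(p - 1)*(p)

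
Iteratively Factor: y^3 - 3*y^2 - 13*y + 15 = (y - 1)*(y^2 - 2*y - 15) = (y - 5)*(y - 1)*(y + 3)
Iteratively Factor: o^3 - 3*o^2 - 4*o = (o)*(o^2 - 3*o - 4) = o*(o + 1)*(o - 4)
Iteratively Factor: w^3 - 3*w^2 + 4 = (w - 2)*(w^2 - w - 2) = (w - 2)*(w + 1)*(w - 2)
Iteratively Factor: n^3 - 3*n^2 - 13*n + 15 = (n + 3)*(n^2 - 6*n + 5) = (n - 5)*(n + 3)*(n - 1)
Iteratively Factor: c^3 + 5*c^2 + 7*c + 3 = (c + 1)*(c^2 + 4*c + 3) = (c + 1)^2*(c + 3)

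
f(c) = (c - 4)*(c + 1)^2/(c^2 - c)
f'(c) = (1 - 2*c)*(c - 4)*(c + 1)^2/(c^2 - c)^2 + (c - 4)*(2*c + 2)/(c^2 - c) + (c + 1)^2/(c^2 - c)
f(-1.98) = -0.97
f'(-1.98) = 1.33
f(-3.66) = -3.18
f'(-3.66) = 1.25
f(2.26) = -6.49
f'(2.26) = 7.78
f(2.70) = -3.88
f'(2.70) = 4.60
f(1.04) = -296.11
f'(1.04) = 7497.30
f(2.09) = -8.01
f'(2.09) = 10.18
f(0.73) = 49.65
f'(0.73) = 158.10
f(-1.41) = -0.27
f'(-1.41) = 1.05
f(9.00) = 6.94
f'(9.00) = 1.14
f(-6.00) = -5.95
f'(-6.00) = 1.13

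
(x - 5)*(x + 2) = x^2 - 3*x - 10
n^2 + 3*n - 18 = (n - 3)*(n + 6)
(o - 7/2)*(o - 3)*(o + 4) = o^3 - 5*o^2/2 - 31*o/2 + 42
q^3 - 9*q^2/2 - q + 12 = (q - 4)*(q - 2)*(q + 3/2)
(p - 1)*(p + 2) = p^2 + p - 2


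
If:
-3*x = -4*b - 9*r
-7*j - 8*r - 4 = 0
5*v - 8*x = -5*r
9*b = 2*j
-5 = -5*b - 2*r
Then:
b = -48/23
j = -216/23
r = 355/46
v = 5721/230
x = 937/46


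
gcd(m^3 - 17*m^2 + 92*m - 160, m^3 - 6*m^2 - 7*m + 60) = m^2 - 9*m + 20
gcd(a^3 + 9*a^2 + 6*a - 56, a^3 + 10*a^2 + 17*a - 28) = a^2 + 11*a + 28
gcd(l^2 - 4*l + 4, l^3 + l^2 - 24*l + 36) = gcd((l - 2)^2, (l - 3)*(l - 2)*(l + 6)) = l - 2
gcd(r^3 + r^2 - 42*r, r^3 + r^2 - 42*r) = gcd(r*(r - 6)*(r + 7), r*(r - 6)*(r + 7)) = r^3 + r^2 - 42*r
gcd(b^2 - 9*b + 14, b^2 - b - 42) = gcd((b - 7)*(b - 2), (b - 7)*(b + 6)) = b - 7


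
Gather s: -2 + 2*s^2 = 2*s^2 - 2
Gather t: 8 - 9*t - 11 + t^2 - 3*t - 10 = t^2 - 12*t - 13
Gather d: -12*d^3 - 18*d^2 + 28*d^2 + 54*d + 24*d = -12*d^3 + 10*d^2 + 78*d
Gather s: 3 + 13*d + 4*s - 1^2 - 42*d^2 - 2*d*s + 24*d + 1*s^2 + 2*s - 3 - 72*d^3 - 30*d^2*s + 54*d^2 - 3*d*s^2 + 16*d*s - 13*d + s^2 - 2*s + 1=-72*d^3 + 12*d^2 + 24*d + s^2*(2 - 3*d) + s*(-30*d^2 + 14*d + 4)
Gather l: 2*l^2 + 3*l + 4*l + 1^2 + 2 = 2*l^2 + 7*l + 3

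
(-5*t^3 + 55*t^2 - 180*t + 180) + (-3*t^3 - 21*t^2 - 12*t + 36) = -8*t^3 + 34*t^2 - 192*t + 216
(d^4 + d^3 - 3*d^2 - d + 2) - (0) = d^4 + d^3 - 3*d^2 - d + 2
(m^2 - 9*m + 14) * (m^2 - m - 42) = m^4 - 10*m^3 - 19*m^2 + 364*m - 588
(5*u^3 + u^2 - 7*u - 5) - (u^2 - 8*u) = 5*u^3 + u - 5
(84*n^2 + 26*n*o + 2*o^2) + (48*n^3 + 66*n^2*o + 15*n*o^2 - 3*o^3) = 48*n^3 + 66*n^2*o + 84*n^2 + 15*n*o^2 + 26*n*o - 3*o^3 + 2*o^2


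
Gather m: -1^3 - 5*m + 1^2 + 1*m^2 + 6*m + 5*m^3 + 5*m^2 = 5*m^3 + 6*m^2 + m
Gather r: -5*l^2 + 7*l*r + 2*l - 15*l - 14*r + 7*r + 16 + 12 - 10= -5*l^2 - 13*l + r*(7*l - 7) + 18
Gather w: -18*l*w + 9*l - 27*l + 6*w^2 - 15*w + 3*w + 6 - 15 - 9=-18*l + 6*w^2 + w*(-18*l - 12) - 18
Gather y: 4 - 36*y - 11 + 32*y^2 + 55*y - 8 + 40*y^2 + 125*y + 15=72*y^2 + 144*y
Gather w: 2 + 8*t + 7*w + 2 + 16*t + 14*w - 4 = 24*t + 21*w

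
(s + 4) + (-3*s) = 4 - 2*s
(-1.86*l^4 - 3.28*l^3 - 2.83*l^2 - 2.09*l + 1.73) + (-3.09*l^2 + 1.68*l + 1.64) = -1.86*l^4 - 3.28*l^3 - 5.92*l^2 - 0.41*l + 3.37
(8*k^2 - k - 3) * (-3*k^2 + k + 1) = -24*k^4 + 11*k^3 + 16*k^2 - 4*k - 3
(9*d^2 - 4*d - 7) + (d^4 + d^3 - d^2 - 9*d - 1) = d^4 + d^3 + 8*d^2 - 13*d - 8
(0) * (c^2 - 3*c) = 0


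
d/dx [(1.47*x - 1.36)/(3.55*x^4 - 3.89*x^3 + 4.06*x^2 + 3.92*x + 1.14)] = (-15.6555*x^4 + 30.7486*x^3 - 21.8394*x^2 + 11.0432*x + 7.007)/(12.6025*x^8 - 27.619*x^7 + 43.9581*x^6 - 3.7548*x^5 - 5.92000000000001*x^4 + 22.9612*x^3 + 24.6232*x^2 + 8.9376*x + 1.2996)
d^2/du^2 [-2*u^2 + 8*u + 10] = -4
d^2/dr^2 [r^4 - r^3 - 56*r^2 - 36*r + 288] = 12*r^2 - 6*r - 112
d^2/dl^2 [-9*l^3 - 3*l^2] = -54*l - 6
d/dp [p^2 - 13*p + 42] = 2*p - 13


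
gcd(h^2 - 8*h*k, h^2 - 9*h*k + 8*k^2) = h - 8*k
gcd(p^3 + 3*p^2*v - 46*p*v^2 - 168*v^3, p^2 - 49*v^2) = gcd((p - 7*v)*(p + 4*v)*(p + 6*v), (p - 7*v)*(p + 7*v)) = p - 7*v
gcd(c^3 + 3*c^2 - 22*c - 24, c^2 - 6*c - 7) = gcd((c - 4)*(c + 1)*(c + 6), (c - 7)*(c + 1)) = c + 1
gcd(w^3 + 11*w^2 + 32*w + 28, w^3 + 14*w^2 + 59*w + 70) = w^2 + 9*w + 14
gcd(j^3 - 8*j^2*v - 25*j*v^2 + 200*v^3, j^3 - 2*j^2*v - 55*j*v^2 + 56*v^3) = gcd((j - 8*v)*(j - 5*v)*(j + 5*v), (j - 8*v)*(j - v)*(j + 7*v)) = -j + 8*v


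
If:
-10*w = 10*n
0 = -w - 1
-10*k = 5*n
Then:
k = -1/2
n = 1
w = -1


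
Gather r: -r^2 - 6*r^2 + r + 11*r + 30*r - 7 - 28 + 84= -7*r^2 + 42*r + 49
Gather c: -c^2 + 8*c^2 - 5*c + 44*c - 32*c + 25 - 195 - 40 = 7*c^2 + 7*c - 210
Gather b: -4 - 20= -24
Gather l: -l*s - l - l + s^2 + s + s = l*(-s - 2) + s^2 + 2*s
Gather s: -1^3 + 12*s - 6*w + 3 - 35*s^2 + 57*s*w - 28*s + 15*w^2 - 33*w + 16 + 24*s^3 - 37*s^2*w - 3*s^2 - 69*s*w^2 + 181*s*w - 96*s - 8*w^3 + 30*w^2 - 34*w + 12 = 24*s^3 + s^2*(-37*w - 38) + s*(-69*w^2 + 238*w - 112) - 8*w^3 + 45*w^2 - 73*w + 30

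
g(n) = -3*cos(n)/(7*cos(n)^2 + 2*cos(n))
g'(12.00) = 0.18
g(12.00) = -0.38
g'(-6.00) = -0.08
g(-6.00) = -0.34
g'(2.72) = -0.45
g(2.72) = 0.68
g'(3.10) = -0.04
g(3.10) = 0.60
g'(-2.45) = 1.16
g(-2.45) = 0.88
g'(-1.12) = 0.74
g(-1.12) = -0.59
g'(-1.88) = 1181.83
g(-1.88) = 23.06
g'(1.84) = -1059.11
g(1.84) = -21.70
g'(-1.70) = 17.27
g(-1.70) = -2.73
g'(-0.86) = 0.37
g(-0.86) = -0.46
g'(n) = -3*(14*sin(n)*cos(n) + 2*sin(n))*cos(n)/(7*cos(n)^2 + 2*cos(n))^2 + 3*sin(n)/(7*cos(n)^2 + 2*cos(n)) = -21*sin(n)/(7*cos(n) + 2)^2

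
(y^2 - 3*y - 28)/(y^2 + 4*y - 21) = (y^2 - 3*y - 28)/(y^2 + 4*y - 21)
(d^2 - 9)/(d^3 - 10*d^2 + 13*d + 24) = (d + 3)/(d^2 - 7*d - 8)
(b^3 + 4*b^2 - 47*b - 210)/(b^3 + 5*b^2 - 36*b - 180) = (b - 7)/(b - 6)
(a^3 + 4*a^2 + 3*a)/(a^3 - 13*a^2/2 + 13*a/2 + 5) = 2*a*(a^2 + 4*a + 3)/(2*a^3 - 13*a^2 + 13*a + 10)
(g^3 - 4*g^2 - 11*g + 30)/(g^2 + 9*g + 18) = (g^2 - 7*g + 10)/(g + 6)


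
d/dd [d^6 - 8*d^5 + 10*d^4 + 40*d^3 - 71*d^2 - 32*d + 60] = 6*d^5 - 40*d^4 + 40*d^3 + 120*d^2 - 142*d - 32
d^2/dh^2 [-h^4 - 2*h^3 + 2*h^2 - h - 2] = -12*h^2 - 12*h + 4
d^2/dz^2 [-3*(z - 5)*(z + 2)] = -6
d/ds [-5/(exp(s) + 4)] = 5*exp(s)/(exp(s) + 4)^2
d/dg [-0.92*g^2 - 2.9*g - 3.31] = -1.84*g - 2.9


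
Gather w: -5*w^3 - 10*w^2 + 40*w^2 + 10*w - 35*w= -5*w^3 + 30*w^2 - 25*w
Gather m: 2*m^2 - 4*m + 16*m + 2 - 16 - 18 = 2*m^2 + 12*m - 32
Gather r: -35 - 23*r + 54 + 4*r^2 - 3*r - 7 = 4*r^2 - 26*r + 12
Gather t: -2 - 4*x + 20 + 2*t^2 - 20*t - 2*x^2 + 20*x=2*t^2 - 20*t - 2*x^2 + 16*x + 18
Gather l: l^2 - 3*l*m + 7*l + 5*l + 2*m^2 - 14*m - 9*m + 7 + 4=l^2 + l*(12 - 3*m) + 2*m^2 - 23*m + 11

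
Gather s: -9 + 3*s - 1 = 3*s - 10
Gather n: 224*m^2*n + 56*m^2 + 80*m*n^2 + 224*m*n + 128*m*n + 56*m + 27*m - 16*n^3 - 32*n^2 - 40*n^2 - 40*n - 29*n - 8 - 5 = 56*m^2 + 83*m - 16*n^3 + n^2*(80*m - 72) + n*(224*m^2 + 352*m - 69) - 13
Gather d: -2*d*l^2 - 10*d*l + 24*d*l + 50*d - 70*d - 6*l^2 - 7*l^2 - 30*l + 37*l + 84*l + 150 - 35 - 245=d*(-2*l^2 + 14*l - 20) - 13*l^2 + 91*l - 130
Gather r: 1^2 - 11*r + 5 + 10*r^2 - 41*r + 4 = 10*r^2 - 52*r + 10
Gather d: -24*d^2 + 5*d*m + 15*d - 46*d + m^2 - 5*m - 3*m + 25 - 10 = -24*d^2 + d*(5*m - 31) + m^2 - 8*m + 15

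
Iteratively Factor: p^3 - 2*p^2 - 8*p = (p)*(p^2 - 2*p - 8) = p*(p + 2)*(p - 4)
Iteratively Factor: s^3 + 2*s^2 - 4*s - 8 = (s + 2)*(s^2 - 4) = (s - 2)*(s + 2)*(s + 2)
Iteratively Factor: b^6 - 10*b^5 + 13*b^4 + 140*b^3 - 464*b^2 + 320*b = (b - 1)*(b^5 - 9*b^4 + 4*b^3 + 144*b^2 - 320*b) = (b - 5)*(b - 1)*(b^4 - 4*b^3 - 16*b^2 + 64*b) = (b - 5)*(b - 4)*(b - 1)*(b^3 - 16*b) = (b - 5)*(b - 4)^2*(b - 1)*(b^2 + 4*b) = (b - 5)*(b - 4)^2*(b - 1)*(b + 4)*(b)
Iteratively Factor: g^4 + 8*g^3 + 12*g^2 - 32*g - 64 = (g + 4)*(g^3 + 4*g^2 - 4*g - 16) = (g + 2)*(g + 4)*(g^2 + 2*g - 8) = (g - 2)*(g + 2)*(g + 4)*(g + 4)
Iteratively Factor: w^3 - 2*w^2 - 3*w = (w)*(w^2 - 2*w - 3) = w*(w - 3)*(w + 1)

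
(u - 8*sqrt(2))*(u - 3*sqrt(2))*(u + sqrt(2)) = u^3 - 10*sqrt(2)*u^2 + 26*u + 48*sqrt(2)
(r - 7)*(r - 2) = r^2 - 9*r + 14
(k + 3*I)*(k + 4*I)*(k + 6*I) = k^3 + 13*I*k^2 - 54*k - 72*I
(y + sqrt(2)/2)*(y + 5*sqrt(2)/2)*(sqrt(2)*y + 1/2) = sqrt(2)*y^3 + 13*y^2/2 + 4*sqrt(2)*y + 5/4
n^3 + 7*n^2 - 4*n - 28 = (n - 2)*(n + 2)*(n + 7)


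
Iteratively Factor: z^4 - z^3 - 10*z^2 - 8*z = (z + 1)*(z^3 - 2*z^2 - 8*z) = z*(z + 1)*(z^2 - 2*z - 8) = z*(z - 4)*(z + 1)*(z + 2)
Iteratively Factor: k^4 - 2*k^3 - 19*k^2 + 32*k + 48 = (k + 4)*(k^3 - 6*k^2 + 5*k + 12) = (k + 1)*(k + 4)*(k^2 - 7*k + 12) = (k - 4)*(k + 1)*(k + 4)*(k - 3)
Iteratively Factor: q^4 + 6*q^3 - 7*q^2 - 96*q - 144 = (q + 3)*(q^3 + 3*q^2 - 16*q - 48) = (q + 3)*(q + 4)*(q^2 - q - 12) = (q - 4)*(q + 3)*(q + 4)*(q + 3)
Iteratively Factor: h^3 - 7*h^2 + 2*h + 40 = (h + 2)*(h^2 - 9*h + 20) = (h - 5)*(h + 2)*(h - 4)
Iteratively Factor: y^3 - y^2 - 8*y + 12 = (y + 3)*(y^2 - 4*y + 4) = (y - 2)*(y + 3)*(y - 2)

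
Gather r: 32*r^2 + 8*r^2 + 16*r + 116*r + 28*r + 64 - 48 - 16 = 40*r^2 + 160*r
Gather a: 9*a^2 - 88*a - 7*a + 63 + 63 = 9*a^2 - 95*a + 126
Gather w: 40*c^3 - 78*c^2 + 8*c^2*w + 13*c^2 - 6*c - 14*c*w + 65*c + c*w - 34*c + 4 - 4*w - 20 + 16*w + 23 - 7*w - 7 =40*c^3 - 65*c^2 + 25*c + w*(8*c^2 - 13*c + 5)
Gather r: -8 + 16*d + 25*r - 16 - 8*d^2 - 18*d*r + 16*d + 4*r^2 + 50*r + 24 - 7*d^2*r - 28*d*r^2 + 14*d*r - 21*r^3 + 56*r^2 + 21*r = -8*d^2 + 32*d - 21*r^3 + r^2*(60 - 28*d) + r*(-7*d^2 - 4*d + 96)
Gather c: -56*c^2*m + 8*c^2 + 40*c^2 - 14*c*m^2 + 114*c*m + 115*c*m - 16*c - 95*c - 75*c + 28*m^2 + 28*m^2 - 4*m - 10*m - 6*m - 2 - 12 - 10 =c^2*(48 - 56*m) + c*(-14*m^2 + 229*m - 186) + 56*m^2 - 20*m - 24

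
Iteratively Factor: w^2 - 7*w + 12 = (w - 3)*(w - 4)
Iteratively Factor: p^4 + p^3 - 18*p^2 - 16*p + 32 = (p + 2)*(p^3 - p^2 - 16*p + 16) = (p - 1)*(p + 2)*(p^2 - 16) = (p - 1)*(p + 2)*(p + 4)*(p - 4)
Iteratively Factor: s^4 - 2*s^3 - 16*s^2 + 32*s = (s - 4)*(s^3 + 2*s^2 - 8*s) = s*(s - 4)*(s^2 + 2*s - 8) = s*(s - 4)*(s - 2)*(s + 4)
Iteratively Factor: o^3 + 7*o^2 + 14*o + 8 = (o + 4)*(o^2 + 3*o + 2) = (o + 2)*(o + 4)*(o + 1)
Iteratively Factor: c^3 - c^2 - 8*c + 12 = (c - 2)*(c^2 + c - 6) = (c - 2)^2*(c + 3)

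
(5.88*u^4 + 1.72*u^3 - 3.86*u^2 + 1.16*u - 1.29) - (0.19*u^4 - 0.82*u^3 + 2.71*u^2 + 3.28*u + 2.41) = 5.69*u^4 + 2.54*u^3 - 6.57*u^2 - 2.12*u - 3.7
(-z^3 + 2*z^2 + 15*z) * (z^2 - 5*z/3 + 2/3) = -z^5 + 11*z^4/3 + 11*z^3 - 71*z^2/3 + 10*z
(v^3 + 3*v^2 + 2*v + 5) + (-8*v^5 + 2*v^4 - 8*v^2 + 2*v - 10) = -8*v^5 + 2*v^4 + v^3 - 5*v^2 + 4*v - 5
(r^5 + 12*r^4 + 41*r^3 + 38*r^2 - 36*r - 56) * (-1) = -r^5 - 12*r^4 - 41*r^3 - 38*r^2 + 36*r + 56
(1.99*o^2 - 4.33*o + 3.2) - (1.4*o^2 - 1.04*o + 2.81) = 0.59*o^2 - 3.29*o + 0.39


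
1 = 1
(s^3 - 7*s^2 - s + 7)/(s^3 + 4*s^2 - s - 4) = (s - 7)/(s + 4)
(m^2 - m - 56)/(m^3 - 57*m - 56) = 1/(m + 1)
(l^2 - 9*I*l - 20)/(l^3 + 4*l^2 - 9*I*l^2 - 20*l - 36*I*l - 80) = 1/(l + 4)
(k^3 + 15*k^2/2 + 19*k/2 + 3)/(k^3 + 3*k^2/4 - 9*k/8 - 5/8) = 4*(k^2 + 7*k + 6)/(4*k^2 + k - 5)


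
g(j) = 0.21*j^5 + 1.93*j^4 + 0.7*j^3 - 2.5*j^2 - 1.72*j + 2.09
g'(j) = 1.05*j^4 + 7.72*j^3 + 2.1*j^2 - 5.0*j - 1.72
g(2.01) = 32.61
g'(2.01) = 76.54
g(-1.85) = 10.34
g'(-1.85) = -21.86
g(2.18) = 47.64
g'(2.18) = 101.06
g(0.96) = 0.56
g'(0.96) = 3.14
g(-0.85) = 2.23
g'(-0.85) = -0.15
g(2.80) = 147.81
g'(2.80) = 234.75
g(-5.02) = 415.35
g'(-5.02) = -233.51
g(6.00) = 4187.21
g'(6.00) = 3072.20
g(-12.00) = -13781.11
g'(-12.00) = 8793.32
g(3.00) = 200.69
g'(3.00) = 295.67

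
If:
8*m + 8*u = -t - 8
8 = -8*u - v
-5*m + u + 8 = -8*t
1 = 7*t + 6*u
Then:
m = -791/78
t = -112/13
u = 797/78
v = -3500/39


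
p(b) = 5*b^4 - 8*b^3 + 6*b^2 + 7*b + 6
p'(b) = 20*b^3 - 24*b^2 + 12*b + 7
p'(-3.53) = -1214.16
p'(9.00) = 12751.00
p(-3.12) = 759.33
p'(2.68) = 251.76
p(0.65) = 11.78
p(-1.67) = 87.19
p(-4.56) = 3019.26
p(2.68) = 171.80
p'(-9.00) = -16625.00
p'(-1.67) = -173.12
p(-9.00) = 39066.00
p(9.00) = 27528.00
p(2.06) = 65.99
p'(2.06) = 104.71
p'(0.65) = 10.15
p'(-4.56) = -2443.14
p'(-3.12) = -871.49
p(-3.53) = 1184.32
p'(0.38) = 9.19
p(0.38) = 9.19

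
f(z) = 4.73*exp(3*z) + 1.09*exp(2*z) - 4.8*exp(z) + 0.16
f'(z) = 14.19*exp(3*z) + 2.18*exp(2*z) - 4.8*exp(z)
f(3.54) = 194802.36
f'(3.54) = 583442.61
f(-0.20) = -0.44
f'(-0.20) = 5.32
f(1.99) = 1875.20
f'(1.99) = 5637.02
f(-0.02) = 0.96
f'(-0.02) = 10.75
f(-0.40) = -1.14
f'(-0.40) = 2.04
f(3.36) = 113627.84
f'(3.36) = 340256.02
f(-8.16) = 0.16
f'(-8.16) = -0.00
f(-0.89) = -1.30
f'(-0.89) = -0.62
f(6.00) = 310747120.44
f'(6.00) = 932067831.05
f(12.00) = 20392154090216800.00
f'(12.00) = 61176433399069600.00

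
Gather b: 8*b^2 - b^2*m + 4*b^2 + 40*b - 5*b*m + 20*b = b^2*(12 - m) + b*(60 - 5*m)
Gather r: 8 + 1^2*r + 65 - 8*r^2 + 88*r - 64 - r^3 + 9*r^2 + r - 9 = -r^3 + r^2 + 90*r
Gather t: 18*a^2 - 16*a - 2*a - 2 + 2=18*a^2 - 18*a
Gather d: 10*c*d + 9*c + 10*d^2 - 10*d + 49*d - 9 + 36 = 9*c + 10*d^2 + d*(10*c + 39) + 27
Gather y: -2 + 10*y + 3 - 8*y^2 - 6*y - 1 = -8*y^2 + 4*y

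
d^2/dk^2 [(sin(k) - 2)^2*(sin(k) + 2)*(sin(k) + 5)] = -16*sin(k)^4 - 27*sin(k)^3 + 68*sin(k)^2 + 30*sin(k) - 28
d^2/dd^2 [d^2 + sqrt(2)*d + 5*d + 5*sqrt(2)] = 2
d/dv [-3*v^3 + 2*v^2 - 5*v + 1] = -9*v^2 + 4*v - 5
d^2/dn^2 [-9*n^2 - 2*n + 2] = -18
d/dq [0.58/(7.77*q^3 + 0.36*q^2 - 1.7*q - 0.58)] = (-13.5198*q^2 - 0.4176*q + 0.986)/(7.77*q^3 + 0.36*q^2 - 1.7*q - 0.58)^2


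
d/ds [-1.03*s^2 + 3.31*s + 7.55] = 3.31 - 2.06*s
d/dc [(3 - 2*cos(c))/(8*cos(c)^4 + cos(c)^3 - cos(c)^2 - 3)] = (-12*(1 - cos(2*c))^2 + 63*cos(c) - 85*cos(2*c)/2 + 23*cos(3*c) - 1/2)*sin(c)/(8*cos(c)^4 + cos(c)^3 - cos(c)^2 - 3)^2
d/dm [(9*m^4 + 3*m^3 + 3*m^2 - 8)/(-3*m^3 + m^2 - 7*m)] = (-27*m^6 + 18*m^5 - 177*m^4 - 42*m^3 - 93*m^2 + 16*m - 56)/(m^2*(9*m^4 - 6*m^3 + 43*m^2 - 14*m + 49))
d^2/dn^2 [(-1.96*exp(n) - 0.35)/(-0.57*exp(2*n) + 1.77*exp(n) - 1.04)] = (0.636804*exp(4*n) + 2.432304*exp(3*n) - 8.030673*exp(2*n) + 3.874563*exp(n) + 2.764216)*exp(n)/(0.185193*exp(6*n) - 1.725219*exp(5*n) + 6.370947*exp(4*n) - 11.840769*exp(3*n) + 11.624184*exp(2*n) - 5.743296*exp(n) + 1.124864)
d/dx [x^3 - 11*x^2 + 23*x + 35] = 3*x^2 - 22*x + 23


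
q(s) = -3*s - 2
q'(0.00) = -3.00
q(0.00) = -2.00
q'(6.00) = -3.00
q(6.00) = -20.00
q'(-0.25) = -3.00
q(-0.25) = -1.25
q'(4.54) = -3.00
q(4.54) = -15.62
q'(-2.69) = -3.00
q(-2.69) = 6.07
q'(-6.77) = -3.00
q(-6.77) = 18.31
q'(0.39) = -3.00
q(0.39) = -3.17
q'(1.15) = -3.00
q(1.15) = -5.45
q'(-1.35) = -3.00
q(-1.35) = 2.05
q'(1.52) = -3.00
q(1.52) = -6.56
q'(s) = -3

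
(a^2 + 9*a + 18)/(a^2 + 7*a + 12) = (a + 6)/(a + 4)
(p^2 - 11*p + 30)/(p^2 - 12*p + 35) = (p - 6)/(p - 7)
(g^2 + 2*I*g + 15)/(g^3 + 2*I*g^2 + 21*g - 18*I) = (g + 5*I)/(g^2 + 5*I*g + 6)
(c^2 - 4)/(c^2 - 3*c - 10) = (c - 2)/(c - 5)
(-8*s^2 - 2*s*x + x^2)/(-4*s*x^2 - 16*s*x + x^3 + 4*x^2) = (2*s + x)/(x*(x + 4))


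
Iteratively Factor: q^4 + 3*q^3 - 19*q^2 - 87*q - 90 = (q + 2)*(q^3 + q^2 - 21*q - 45) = (q - 5)*(q + 2)*(q^2 + 6*q + 9) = (q - 5)*(q + 2)*(q + 3)*(q + 3)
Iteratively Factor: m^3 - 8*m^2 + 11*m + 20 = (m - 4)*(m^2 - 4*m - 5) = (m - 4)*(m + 1)*(m - 5)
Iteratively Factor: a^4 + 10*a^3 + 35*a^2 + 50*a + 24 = (a + 3)*(a^3 + 7*a^2 + 14*a + 8) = (a + 2)*(a + 3)*(a^2 + 5*a + 4) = (a + 1)*(a + 2)*(a + 3)*(a + 4)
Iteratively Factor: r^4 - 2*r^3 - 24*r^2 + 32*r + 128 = (r + 2)*(r^3 - 4*r^2 - 16*r + 64) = (r + 2)*(r + 4)*(r^2 - 8*r + 16) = (r - 4)*(r + 2)*(r + 4)*(r - 4)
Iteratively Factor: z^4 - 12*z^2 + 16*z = (z + 4)*(z^3 - 4*z^2 + 4*z) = z*(z + 4)*(z^2 - 4*z + 4) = z*(z - 2)*(z + 4)*(z - 2)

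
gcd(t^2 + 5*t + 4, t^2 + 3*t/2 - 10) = t + 4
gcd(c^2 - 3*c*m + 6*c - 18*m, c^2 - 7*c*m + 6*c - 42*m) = c + 6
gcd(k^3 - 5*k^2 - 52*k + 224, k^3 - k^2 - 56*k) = k^2 - k - 56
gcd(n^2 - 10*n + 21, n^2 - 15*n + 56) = n - 7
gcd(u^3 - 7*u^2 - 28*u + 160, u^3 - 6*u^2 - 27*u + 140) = u^2 + u - 20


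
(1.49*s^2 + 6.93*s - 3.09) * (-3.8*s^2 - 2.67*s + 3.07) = -5.662*s^4 - 30.3123*s^3 - 2.1868*s^2 + 29.5254*s - 9.4863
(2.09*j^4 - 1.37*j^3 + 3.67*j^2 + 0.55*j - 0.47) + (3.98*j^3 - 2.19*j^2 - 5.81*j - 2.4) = 2.09*j^4 + 2.61*j^3 + 1.48*j^2 - 5.26*j - 2.87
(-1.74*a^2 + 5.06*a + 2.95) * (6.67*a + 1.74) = -11.6058*a^3 + 30.7226*a^2 + 28.4809*a + 5.133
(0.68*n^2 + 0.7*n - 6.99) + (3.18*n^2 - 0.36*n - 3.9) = 3.86*n^2 + 0.34*n - 10.89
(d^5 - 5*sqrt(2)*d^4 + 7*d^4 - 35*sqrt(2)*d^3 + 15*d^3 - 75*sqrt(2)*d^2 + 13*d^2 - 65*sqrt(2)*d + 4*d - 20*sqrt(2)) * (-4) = -4*d^5 - 28*d^4 + 20*sqrt(2)*d^4 - 60*d^3 + 140*sqrt(2)*d^3 - 52*d^2 + 300*sqrt(2)*d^2 - 16*d + 260*sqrt(2)*d + 80*sqrt(2)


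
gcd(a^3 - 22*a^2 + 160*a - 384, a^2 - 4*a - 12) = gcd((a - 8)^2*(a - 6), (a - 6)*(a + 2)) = a - 6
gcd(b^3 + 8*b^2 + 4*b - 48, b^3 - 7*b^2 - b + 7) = 1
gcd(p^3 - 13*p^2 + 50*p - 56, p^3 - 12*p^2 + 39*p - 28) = p^2 - 11*p + 28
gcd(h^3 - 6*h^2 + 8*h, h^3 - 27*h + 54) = 1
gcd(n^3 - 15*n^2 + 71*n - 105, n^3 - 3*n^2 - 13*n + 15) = n - 5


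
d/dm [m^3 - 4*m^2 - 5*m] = 3*m^2 - 8*m - 5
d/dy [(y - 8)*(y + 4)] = 2*y - 4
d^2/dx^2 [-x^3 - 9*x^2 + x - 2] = -6*x - 18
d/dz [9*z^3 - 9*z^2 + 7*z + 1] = 27*z^2 - 18*z + 7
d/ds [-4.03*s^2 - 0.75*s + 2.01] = -8.06*s - 0.75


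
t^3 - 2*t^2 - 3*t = t*(t - 3)*(t + 1)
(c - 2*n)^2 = c^2 - 4*c*n + 4*n^2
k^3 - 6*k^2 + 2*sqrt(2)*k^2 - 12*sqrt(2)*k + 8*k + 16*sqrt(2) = (k - 4)*(k - 2)*(k + 2*sqrt(2))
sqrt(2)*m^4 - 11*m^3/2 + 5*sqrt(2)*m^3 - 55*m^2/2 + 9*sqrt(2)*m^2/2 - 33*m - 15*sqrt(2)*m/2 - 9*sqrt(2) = (m + 2)*(m + 3)*(m - 3*sqrt(2))*(sqrt(2)*m + 1/2)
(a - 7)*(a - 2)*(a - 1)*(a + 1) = a^4 - 9*a^3 + 13*a^2 + 9*a - 14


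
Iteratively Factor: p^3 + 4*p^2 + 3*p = (p + 1)*(p^2 + 3*p) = (p + 1)*(p + 3)*(p)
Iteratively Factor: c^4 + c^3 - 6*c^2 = (c - 2)*(c^3 + 3*c^2) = c*(c - 2)*(c^2 + 3*c) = c^2*(c - 2)*(c + 3)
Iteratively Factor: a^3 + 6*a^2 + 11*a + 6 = (a + 3)*(a^2 + 3*a + 2) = (a + 2)*(a + 3)*(a + 1)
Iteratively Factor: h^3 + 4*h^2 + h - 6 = (h + 3)*(h^2 + h - 2) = (h + 2)*(h + 3)*(h - 1)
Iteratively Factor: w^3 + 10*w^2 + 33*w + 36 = (w + 4)*(w^2 + 6*w + 9) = (w + 3)*(w + 4)*(w + 3)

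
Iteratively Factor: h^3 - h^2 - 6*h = (h + 2)*(h^2 - 3*h) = h*(h + 2)*(h - 3)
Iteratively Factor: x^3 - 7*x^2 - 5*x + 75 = (x - 5)*(x^2 - 2*x - 15) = (x - 5)^2*(x + 3)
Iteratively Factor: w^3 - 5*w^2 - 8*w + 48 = (w - 4)*(w^2 - w - 12) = (w - 4)*(w + 3)*(w - 4)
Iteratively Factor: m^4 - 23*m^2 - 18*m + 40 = (m + 4)*(m^3 - 4*m^2 - 7*m + 10) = (m + 2)*(m + 4)*(m^2 - 6*m + 5) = (m - 5)*(m + 2)*(m + 4)*(m - 1)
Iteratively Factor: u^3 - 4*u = (u + 2)*(u^2 - 2*u) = (u - 2)*(u + 2)*(u)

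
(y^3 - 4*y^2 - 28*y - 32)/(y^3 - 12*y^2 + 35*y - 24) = (y^2 + 4*y + 4)/(y^2 - 4*y + 3)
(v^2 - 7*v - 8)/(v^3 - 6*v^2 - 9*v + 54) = (v^2 - 7*v - 8)/(v^3 - 6*v^2 - 9*v + 54)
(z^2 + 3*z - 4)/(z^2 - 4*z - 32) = (z - 1)/(z - 8)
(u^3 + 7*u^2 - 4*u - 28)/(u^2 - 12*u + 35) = (u^3 + 7*u^2 - 4*u - 28)/(u^2 - 12*u + 35)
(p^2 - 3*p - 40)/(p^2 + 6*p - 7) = (p^2 - 3*p - 40)/(p^2 + 6*p - 7)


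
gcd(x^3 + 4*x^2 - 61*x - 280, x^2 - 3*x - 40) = x^2 - 3*x - 40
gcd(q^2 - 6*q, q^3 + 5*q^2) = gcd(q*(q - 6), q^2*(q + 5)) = q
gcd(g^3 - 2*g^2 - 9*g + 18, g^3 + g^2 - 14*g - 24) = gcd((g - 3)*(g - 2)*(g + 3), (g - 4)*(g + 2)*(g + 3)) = g + 3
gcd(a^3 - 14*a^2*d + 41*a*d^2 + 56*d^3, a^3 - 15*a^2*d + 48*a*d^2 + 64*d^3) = a^2 - 7*a*d - 8*d^2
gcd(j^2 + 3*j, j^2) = j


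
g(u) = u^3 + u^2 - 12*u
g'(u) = 3*u^2 + 2*u - 12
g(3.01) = 0.21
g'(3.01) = 21.20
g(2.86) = -2.75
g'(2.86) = 18.26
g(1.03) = -10.21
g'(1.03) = -6.76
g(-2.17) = 20.53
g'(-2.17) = -2.21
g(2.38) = -9.41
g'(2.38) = 9.75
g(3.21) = 4.86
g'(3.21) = 25.33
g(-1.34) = 15.47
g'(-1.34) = -9.29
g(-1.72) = 18.51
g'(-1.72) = -6.56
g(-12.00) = -1440.00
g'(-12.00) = 396.00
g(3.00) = 0.00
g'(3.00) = 21.00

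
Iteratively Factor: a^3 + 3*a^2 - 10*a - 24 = (a + 4)*(a^2 - a - 6) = (a + 2)*(a + 4)*(a - 3)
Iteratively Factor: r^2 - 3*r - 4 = (r + 1)*(r - 4)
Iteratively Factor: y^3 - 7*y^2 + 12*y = (y - 4)*(y^2 - 3*y) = y*(y - 4)*(y - 3)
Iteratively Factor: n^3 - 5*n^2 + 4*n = (n - 1)*(n^2 - 4*n) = n*(n - 1)*(n - 4)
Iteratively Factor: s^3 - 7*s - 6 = (s - 3)*(s^2 + 3*s + 2) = (s - 3)*(s + 1)*(s + 2)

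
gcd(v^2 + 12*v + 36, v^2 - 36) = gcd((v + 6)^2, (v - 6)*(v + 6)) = v + 6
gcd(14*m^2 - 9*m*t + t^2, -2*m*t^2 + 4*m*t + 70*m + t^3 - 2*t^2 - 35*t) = -2*m + t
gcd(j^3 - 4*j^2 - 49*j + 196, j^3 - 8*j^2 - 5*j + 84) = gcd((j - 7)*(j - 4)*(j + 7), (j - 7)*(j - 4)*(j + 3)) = j^2 - 11*j + 28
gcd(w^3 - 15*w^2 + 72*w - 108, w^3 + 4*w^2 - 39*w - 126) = w - 6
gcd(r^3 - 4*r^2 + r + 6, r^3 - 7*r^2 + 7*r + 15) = r^2 - 2*r - 3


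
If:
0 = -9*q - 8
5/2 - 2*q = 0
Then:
No Solution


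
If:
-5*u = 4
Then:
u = -4/5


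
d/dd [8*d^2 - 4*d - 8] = 16*d - 4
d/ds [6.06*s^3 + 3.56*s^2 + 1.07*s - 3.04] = 18.18*s^2 + 7.12*s + 1.07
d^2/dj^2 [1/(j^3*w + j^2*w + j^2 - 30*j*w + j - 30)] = 2*(-(3*j*w + w + 1)*(j^3*w + j^2*w + j^2 - 30*j*w + j - 30) + (3*j^2*w + 2*j*w + 2*j - 30*w + 1)^2)/(j^3*w + j^2*w + j^2 - 30*j*w + j - 30)^3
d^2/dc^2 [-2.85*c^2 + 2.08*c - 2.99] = -5.70000000000000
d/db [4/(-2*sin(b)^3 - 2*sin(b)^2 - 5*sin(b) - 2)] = 4*(6*sin(b)^2 + 4*sin(b) + 5)*cos(b)/(2*sin(b)^3 + 2*sin(b)^2 + 5*sin(b) + 2)^2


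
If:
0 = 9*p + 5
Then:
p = -5/9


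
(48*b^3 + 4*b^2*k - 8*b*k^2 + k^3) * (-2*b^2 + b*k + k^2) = -96*b^5 + 40*b^4*k + 68*b^3*k^2 - 6*b^2*k^3 - 7*b*k^4 + k^5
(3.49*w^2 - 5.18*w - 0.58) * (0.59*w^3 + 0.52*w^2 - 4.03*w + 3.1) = 2.0591*w^5 - 1.2414*w^4 - 17.1005*w^3 + 31.3928*w^2 - 13.7206*w - 1.798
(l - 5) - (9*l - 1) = -8*l - 4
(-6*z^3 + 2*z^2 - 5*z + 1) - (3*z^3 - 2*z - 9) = -9*z^3 + 2*z^2 - 3*z + 10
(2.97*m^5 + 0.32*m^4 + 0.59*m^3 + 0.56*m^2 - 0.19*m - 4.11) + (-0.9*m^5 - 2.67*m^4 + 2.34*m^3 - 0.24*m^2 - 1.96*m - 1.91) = 2.07*m^5 - 2.35*m^4 + 2.93*m^3 + 0.32*m^2 - 2.15*m - 6.02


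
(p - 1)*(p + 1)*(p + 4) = p^3 + 4*p^2 - p - 4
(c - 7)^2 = c^2 - 14*c + 49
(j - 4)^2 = j^2 - 8*j + 16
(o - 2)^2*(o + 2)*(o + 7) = o^4 + 5*o^3 - 18*o^2 - 20*o + 56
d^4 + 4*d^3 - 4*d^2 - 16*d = d*(d - 2)*(d + 2)*(d + 4)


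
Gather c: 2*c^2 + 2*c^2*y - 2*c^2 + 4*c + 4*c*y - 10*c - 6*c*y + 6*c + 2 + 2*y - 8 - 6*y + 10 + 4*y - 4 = 2*c^2*y - 2*c*y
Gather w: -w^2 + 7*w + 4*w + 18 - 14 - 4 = -w^2 + 11*w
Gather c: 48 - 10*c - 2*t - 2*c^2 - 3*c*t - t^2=-2*c^2 + c*(-3*t - 10) - t^2 - 2*t + 48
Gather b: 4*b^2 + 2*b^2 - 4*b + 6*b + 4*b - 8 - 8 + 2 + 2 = 6*b^2 + 6*b - 12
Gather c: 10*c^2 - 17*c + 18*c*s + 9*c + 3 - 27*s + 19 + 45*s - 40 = 10*c^2 + c*(18*s - 8) + 18*s - 18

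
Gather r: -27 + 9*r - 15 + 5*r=14*r - 42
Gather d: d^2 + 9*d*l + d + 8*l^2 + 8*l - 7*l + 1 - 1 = d^2 + d*(9*l + 1) + 8*l^2 + l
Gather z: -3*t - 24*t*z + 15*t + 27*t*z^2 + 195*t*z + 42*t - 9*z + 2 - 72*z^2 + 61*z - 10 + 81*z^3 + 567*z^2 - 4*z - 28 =54*t + 81*z^3 + z^2*(27*t + 495) + z*(171*t + 48) - 36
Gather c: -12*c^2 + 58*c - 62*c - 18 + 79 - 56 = -12*c^2 - 4*c + 5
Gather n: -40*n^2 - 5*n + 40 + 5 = -40*n^2 - 5*n + 45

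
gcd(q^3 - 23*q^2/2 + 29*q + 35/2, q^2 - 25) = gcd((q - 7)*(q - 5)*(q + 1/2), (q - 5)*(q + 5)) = q - 5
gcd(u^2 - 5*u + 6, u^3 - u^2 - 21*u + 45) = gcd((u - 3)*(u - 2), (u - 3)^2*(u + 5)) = u - 3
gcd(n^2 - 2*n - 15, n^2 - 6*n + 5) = n - 5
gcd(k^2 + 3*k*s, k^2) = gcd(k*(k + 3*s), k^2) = k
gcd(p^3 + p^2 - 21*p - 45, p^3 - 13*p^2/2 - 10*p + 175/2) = p - 5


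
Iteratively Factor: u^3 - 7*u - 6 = (u - 3)*(u^2 + 3*u + 2) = (u - 3)*(u + 2)*(u + 1)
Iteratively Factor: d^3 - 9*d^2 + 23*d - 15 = (d - 3)*(d^2 - 6*d + 5) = (d - 3)*(d - 1)*(d - 5)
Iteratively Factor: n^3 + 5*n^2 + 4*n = (n + 4)*(n^2 + n) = n*(n + 4)*(n + 1)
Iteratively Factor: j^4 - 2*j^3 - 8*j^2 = (j)*(j^3 - 2*j^2 - 8*j) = j*(j + 2)*(j^2 - 4*j) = j*(j - 4)*(j + 2)*(j)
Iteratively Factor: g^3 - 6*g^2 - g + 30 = (g + 2)*(g^2 - 8*g + 15) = (g - 5)*(g + 2)*(g - 3)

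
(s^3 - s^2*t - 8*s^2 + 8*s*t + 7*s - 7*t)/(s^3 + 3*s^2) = (s^3 - s^2*t - 8*s^2 + 8*s*t + 7*s - 7*t)/(s^2*(s + 3))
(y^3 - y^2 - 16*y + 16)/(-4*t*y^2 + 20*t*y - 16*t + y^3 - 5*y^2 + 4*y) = (y + 4)/(-4*t + y)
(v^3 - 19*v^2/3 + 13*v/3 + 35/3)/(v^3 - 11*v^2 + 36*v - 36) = (3*v^3 - 19*v^2 + 13*v + 35)/(3*(v^3 - 11*v^2 + 36*v - 36))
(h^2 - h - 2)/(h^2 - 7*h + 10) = (h + 1)/(h - 5)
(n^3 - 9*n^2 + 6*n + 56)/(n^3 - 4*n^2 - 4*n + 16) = (n - 7)/(n - 2)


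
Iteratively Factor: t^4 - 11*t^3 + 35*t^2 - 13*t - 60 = (t - 5)*(t^3 - 6*t^2 + 5*t + 12) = (t - 5)*(t - 4)*(t^2 - 2*t - 3) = (t - 5)*(t - 4)*(t - 3)*(t + 1)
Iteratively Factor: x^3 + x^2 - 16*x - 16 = (x + 4)*(x^2 - 3*x - 4) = (x - 4)*(x + 4)*(x + 1)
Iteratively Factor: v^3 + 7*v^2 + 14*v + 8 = (v + 1)*(v^2 + 6*v + 8) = (v + 1)*(v + 4)*(v + 2)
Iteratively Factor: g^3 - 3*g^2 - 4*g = (g - 4)*(g^2 + g) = (g - 4)*(g + 1)*(g)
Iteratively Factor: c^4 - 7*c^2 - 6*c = (c + 1)*(c^3 - c^2 - 6*c) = (c - 3)*(c + 1)*(c^2 + 2*c) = c*(c - 3)*(c + 1)*(c + 2)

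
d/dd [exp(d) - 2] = exp(d)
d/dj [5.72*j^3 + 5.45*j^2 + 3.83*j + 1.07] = 17.16*j^2 + 10.9*j + 3.83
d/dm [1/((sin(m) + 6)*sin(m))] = -2*(sin(m) + 3)*cos(m)/((sin(m) + 6)^2*sin(m)^2)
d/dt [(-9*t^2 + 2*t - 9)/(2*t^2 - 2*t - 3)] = 2*(7*t^2 + 45*t - 12)/(4*t^4 - 8*t^3 - 8*t^2 + 12*t + 9)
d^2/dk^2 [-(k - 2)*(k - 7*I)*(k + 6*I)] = -6*k + 4 + 2*I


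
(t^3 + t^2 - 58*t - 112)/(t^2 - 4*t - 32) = (t^2 + 9*t + 14)/(t + 4)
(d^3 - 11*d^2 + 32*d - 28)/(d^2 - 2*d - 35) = (d^2 - 4*d + 4)/(d + 5)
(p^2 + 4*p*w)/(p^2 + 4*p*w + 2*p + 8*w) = p/(p + 2)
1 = 1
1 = 1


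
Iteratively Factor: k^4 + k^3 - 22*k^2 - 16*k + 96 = (k + 3)*(k^3 - 2*k^2 - 16*k + 32) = (k + 3)*(k + 4)*(k^2 - 6*k + 8) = (k - 4)*(k + 3)*(k + 4)*(k - 2)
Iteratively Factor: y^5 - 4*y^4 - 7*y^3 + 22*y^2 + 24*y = (y - 4)*(y^4 - 7*y^2 - 6*y) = y*(y - 4)*(y^3 - 7*y - 6) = y*(y - 4)*(y - 3)*(y^2 + 3*y + 2) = y*(y - 4)*(y - 3)*(y + 2)*(y + 1)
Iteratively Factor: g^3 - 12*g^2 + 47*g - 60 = (g - 5)*(g^2 - 7*g + 12) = (g - 5)*(g - 4)*(g - 3)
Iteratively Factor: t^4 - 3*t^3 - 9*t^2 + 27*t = (t + 3)*(t^3 - 6*t^2 + 9*t) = (t - 3)*(t + 3)*(t^2 - 3*t) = t*(t - 3)*(t + 3)*(t - 3)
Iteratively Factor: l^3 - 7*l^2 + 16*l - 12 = (l - 2)*(l^2 - 5*l + 6) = (l - 2)^2*(l - 3)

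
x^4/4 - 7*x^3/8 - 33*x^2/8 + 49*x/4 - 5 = (x/4 + 1)*(x - 5)*(x - 2)*(x - 1/2)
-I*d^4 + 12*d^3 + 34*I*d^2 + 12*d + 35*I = (d - I)*(d + 5*I)*(d + 7*I)*(-I*d + 1)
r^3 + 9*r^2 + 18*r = r*(r + 3)*(r + 6)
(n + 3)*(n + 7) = n^2 + 10*n + 21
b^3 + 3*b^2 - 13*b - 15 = (b - 3)*(b + 1)*(b + 5)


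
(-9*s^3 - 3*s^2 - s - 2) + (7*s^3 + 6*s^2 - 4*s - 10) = -2*s^3 + 3*s^2 - 5*s - 12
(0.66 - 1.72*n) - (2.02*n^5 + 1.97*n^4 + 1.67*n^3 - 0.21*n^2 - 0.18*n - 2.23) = -2.02*n^5 - 1.97*n^4 - 1.67*n^3 + 0.21*n^2 - 1.54*n + 2.89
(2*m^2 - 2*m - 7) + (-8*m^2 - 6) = -6*m^2 - 2*m - 13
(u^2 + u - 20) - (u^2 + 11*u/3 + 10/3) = -8*u/3 - 70/3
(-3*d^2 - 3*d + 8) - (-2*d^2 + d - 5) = -d^2 - 4*d + 13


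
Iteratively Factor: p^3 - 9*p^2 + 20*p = (p)*(p^2 - 9*p + 20) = p*(p - 4)*(p - 5)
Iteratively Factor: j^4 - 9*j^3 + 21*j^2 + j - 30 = (j + 1)*(j^3 - 10*j^2 + 31*j - 30) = (j - 3)*(j + 1)*(j^2 - 7*j + 10) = (j - 3)*(j - 2)*(j + 1)*(j - 5)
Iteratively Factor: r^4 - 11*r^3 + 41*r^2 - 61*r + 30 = (r - 1)*(r^3 - 10*r^2 + 31*r - 30) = (r - 5)*(r - 1)*(r^2 - 5*r + 6) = (r - 5)*(r - 3)*(r - 1)*(r - 2)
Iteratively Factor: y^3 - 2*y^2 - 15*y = (y + 3)*(y^2 - 5*y) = (y - 5)*(y + 3)*(y)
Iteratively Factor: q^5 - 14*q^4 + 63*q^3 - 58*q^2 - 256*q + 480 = (q - 3)*(q^4 - 11*q^3 + 30*q^2 + 32*q - 160) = (q - 5)*(q - 3)*(q^3 - 6*q^2 + 32) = (q - 5)*(q - 3)*(q + 2)*(q^2 - 8*q + 16) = (q - 5)*(q - 4)*(q - 3)*(q + 2)*(q - 4)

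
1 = 1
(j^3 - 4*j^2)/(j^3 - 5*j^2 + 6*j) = j*(j - 4)/(j^2 - 5*j + 6)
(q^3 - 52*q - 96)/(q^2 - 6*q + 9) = (q^3 - 52*q - 96)/(q^2 - 6*q + 9)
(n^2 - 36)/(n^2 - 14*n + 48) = (n + 6)/(n - 8)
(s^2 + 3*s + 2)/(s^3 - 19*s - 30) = (s + 1)/(s^2 - 2*s - 15)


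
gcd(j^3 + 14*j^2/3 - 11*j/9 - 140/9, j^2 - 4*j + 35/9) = j - 5/3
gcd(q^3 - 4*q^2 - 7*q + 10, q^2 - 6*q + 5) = q^2 - 6*q + 5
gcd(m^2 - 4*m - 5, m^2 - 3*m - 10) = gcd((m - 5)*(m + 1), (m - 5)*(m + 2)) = m - 5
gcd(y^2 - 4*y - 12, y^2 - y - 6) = y + 2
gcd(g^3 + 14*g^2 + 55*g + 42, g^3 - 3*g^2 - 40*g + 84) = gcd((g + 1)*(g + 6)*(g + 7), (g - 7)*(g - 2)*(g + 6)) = g + 6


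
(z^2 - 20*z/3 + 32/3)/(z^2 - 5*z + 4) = (z - 8/3)/(z - 1)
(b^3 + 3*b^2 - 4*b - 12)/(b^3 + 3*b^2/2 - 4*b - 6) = 2*(b + 3)/(2*b + 3)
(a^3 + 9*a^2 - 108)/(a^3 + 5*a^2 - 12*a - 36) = (a + 6)/(a + 2)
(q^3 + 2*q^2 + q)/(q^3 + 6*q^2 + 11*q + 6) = q*(q + 1)/(q^2 + 5*q + 6)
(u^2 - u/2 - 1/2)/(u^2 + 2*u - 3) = (u + 1/2)/(u + 3)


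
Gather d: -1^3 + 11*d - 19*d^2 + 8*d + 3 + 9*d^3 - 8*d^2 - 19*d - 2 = 9*d^3 - 27*d^2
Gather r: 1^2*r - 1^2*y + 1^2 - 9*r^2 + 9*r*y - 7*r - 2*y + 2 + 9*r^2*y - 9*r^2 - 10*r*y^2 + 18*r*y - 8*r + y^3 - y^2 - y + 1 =r^2*(9*y - 18) + r*(-10*y^2 + 27*y - 14) + y^3 - y^2 - 4*y + 4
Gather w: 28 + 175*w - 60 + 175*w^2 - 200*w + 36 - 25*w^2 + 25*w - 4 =150*w^2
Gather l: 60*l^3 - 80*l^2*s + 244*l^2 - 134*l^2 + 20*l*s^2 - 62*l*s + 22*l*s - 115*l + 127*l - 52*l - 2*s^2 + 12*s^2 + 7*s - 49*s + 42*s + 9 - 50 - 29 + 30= 60*l^3 + l^2*(110 - 80*s) + l*(20*s^2 - 40*s - 40) + 10*s^2 - 40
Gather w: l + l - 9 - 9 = 2*l - 18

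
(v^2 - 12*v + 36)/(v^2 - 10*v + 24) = (v - 6)/(v - 4)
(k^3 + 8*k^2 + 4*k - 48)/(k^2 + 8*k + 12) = (k^2 + 2*k - 8)/(k + 2)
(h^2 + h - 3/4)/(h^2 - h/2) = (h + 3/2)/h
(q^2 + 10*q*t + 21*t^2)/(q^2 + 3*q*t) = (q + 7*t)/q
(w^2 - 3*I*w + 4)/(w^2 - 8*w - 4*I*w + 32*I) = (w + I)/(w - 8)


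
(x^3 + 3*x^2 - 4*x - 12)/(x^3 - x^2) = (x^3 + 3*x^2 - 4*x - 12)/(x^2*(x - 1))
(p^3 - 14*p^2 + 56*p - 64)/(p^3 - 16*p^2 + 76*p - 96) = (p - 4)/(p - 6)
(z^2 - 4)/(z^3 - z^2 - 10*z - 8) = (z - 2)/(z^2 - 3*z - 4)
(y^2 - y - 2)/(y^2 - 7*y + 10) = (y + 1)/(y - 5)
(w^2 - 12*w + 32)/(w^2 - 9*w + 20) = (w - 8)/(w - 5)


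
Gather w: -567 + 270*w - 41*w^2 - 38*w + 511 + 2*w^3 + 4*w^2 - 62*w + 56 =2*w^3 - 37*w^2 + 170*w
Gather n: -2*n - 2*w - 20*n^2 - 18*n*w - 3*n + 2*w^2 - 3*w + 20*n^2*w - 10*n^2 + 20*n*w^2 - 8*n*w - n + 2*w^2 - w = n^2*(20*w - 30) + n*(20*w^2 - 26*w - 6) + 4*w^2 - 6*w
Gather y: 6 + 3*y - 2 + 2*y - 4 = 5*y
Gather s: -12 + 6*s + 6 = 6*s - 6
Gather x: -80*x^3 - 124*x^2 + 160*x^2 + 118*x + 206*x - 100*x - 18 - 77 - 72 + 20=-80*x^3 + 36*x^2 + 224*x - 147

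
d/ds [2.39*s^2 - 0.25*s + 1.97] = 4.78*s - 0.25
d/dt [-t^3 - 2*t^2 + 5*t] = -3*t^2 - 4*t + 5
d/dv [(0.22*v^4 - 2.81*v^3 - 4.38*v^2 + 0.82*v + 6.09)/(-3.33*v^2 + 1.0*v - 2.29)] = (-1.4652*v^5 + 10.0173*v^4 - 7.6352*v^3 + 17.6553*v^2 + 60.6198*v - 7.9678)/(11.0889*v^4 - 6.66*v^3 + 16.2514*v^2 - 4.58*v + 5.2441)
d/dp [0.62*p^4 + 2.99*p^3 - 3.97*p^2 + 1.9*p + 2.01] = 2.48*p^3 + 8.97*p^2 - 7.94*p + 1.9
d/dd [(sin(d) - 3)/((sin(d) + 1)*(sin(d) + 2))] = (6*sin(d) + cos(d)^2 + 10)*cos(d)/((sin(d) + 1)^2*(sin(d) + 2)^2)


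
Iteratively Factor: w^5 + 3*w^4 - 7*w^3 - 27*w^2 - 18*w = (w + 2)*(w^4 + w^3 - 9*w^2 - 9*w) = (w + 2)*(w + 3)*(w^3 - 2*w^2 - 3*w) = (w - 3)*(w + 2)*(w + 3)*(w^2 + w) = w*(w - 3)*(w + 2)*(w + 3)*(w + 1)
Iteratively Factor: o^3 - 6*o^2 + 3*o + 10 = (o - 5)*(o^2 - o - 2) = (o - 5)*(o - 2)*(o + 1)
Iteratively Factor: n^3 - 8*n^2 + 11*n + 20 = (n + 1)*(n^2 - 9*n + 20) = (n - 5)*(n + 1)*(n - 4)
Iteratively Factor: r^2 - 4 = (r - 2)*(r + 2)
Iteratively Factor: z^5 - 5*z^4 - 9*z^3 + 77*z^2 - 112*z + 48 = (z - 1)*(z^4 - 4*z^3 - 13*z^2 + 64*z - 48) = (z - 1)*(z + 4)*(z^3 - 8*z^2 + 19*z - 12) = (z - 1)^2*(z + 4)*(z^2 - 7*z + 12) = (z - 4)*(z - 1)^2*(z + 4)*(z - 3)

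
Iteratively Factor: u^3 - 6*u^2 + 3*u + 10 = (u - 2)*(u^2 - 4*u - 5) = (u - 5)*(u - 2)*(u + 1)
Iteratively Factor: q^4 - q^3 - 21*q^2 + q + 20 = (q - 5)*(q^3 + 4*q^2 - q - 4) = (q - 5)*(q - 1)*(q^2 + 5*q + 4) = (q - 5)*(q - 1)*(q + 1)*(q + 4)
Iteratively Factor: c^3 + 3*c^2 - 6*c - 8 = (c + 4)*(c^2 - c - 2) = (c - 2)*(c + 4)*(c + 1)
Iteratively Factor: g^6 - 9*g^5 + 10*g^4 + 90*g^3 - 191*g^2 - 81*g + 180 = (g + 1)*(g^5 - 10*g^4 + 20*g^3 + 70*g^2 - 261*g + 180) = (g - 4)*(g + 1)*(g^4 - 6*g^3 - 4*g^2 + 54*g - 45) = (g - 5)*(g - 4)*(g + 1)*(g^3 - g^2 - 9*g + 9) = (g - 5)*(g - 4)*(g - 3)*(g + 1)*(g^2 + 2*g - 3) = (g - 5)*(g - 4)*(g - 3)*(g + 1)*(g + 3)*(g - 1)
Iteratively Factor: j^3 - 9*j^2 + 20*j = (j)*(j^2 - 9*j + 20) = j*(j - 4)*(j - 5)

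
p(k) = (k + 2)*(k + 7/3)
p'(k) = 2*k + 13/3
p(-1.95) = 0.02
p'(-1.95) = 0.43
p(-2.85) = 0.44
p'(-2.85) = -1.37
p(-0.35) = 3.27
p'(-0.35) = 3.63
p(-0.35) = 3.27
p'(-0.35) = 3.63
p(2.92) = 25.85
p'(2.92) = 10.17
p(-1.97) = 0.01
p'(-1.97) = 0.39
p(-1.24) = 0.83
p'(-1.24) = 1.85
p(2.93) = 25.95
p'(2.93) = 10.19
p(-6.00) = 14.67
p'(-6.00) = -7.67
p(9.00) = 124.67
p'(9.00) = 22.33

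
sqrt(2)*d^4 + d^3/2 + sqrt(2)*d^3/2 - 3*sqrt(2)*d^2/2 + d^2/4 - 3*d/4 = d*(d - 1)*(d + 3/2)*(sqrt(2)*d + 1/2)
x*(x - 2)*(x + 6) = x^3 + 4*x^2 - 12*x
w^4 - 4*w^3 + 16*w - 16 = (w - 2)^3*(w + 2)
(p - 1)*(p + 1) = p^2 - 1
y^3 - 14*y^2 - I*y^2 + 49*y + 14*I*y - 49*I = (y - 7)^2*(y - I)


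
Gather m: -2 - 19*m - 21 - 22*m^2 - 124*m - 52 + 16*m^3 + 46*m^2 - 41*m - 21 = 16*m^3 + 24*m^2 - 184*m - 96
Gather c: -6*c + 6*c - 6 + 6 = 0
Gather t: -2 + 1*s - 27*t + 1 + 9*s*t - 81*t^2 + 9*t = s - 81*t^2 + t*(9*s - 18) - 1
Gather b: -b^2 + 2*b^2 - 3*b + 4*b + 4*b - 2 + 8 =b^2 + 5*b + 6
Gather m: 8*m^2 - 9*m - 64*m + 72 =8*m^2 - 73*m + 72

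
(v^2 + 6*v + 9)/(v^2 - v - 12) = (v + 3)/(v - 4)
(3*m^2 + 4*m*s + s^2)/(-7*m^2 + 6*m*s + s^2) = (3*m^2 + 4*m*s + s^2)/(-7*m^2 + 6*m*s + s^2)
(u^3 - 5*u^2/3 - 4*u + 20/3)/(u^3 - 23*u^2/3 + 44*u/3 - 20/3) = (3*u^2 + u - 10)/(3*u^2 - 17*u + 10)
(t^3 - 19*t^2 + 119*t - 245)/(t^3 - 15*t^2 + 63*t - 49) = (t - 5)/(t - 1)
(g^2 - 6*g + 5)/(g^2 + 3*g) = (g^2 - 6*g + 5)/(g*(g + 3))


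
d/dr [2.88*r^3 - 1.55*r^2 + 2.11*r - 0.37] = 8.64*r^2 - 3.1*r + 2.11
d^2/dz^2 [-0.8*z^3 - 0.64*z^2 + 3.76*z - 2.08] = -4.8*z - 1.28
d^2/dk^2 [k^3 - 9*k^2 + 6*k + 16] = 6*k - 18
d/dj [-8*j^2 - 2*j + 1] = -16*j - 2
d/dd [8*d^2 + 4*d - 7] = 16*d + 4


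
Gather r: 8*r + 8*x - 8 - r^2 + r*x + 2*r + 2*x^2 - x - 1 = -r^2 + r*(x + 10) + 2*x^2 + 7*x - 9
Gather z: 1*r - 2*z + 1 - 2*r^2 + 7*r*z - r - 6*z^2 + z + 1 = -2*r^2 - 6*z^2 + z*(7*r - 1) + 2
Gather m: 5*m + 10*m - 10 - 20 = 15*m - 30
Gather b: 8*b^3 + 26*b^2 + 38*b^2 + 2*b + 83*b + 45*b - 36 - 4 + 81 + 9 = 8*b^3 + 64*b^2 + 130*b + 50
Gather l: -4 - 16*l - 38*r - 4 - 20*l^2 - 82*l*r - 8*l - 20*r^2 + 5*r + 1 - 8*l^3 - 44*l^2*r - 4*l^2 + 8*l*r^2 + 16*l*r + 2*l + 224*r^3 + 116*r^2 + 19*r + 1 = -8*l^3 + l^2*(-44*r - 24) + l*(8*r^2 - 66*r - 22) + 224*r^3 + 96*r^2 - 14*r - 6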